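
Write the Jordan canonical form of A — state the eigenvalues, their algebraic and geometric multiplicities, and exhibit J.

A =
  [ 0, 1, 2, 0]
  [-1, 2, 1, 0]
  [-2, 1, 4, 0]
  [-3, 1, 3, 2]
J_3(2) ⊕ J_1(2)

The characteristic polynomial is
  det(x·I − A) = x^4 - 8*x^3 + 24*x^2 - 32*x + 16 = (x - 2)^4

Eigenvalues and multiplicities (the geometric multiplicity of λ is n − rank(A − λI), which equals the number of Jordan blocks for λ):
  λ = 2: algebraic multiplicity = 4, geometric multiplicity = 2

Determining the block sizes for each eigenvalue:
  λ = 2: with am = 4 and gm = 2, the partition is not yet determined (e.g. several partitions of 4 into 2 parts exist). Let N = A − (2)·I. Computing rank(N^1) = 2, rank(N^2) = 1, rank(N^3) = 0; the number of blocks of size ≥ j is rank(N^{j−1}) − rank(N^j), giving [2, 1, 1]. So we have 1 block(s) of size 3, 1 block(s) of size 1 → block sizes [3, 1]

Assembling the blocks gives a Jordan form
J =
  [2, 1, 0, 0]
  [0, 2, 1, 0]
  [0, 0, 2, 0]
  [0, 0, 0, 2]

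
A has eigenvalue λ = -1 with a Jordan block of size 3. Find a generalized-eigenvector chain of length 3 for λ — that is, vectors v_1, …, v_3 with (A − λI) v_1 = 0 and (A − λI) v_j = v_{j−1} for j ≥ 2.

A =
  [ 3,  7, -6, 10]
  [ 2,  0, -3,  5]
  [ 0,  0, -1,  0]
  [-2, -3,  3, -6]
A Jordan chain for λ = -1 of length 3:
v_1 = (10, 0, 0, -4)ᵀ
v_2 = (4, 2, 0, -2)ᵀ
v_3 = (1, 0, 0, 0)ᵀ

Let N = A − (-1)·I. We want v_3 with N^3 v_3 = 0 but N^2 v_3 ≠ 0; then v_{j-1} := N · v_j for j = 3, …, 2.

Pick v_3 = (1, 0, 0, 0)ᵀ.
Then v_2 = N · v_3 = (4, 2, 0, -2)ᵀ.
Then v_1 = N · v_2 = (10, 0, 0, -4)ᵀ.

Sanity check: (A − (-1)·I) v_1 = (0, 0, 0, 0)ᵀ = 0. ✓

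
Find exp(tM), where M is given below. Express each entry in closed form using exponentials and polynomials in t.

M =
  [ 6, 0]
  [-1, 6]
e^{tM} =
  [exp(6*t), 0]
  [-t*exp(6*t), exp(6*t)]

Strategy: write M = P · J · P⁻¹ where J is a Jordan canonical form, so e^{tM} = P · e^{tJ} · P⁻¹, and e^{tJ} can be computed block-by-block.

M has Jordan form
J =
  [6, 1]
  [0, 6]
(up to reordering of blocks).

Per-block formulas:
  For a 2×2 Jordan block J_2(6): exp(t · J_2(6)) = e^(6t)·(I + t·N), where N is the 2×2 nilpotent shift.

After assembling e^{tJ} and conjugating by P, we get:

e^{tM} =
  [exp(6*t), 0]
  [-t*exp(6*t), exp(6*t)]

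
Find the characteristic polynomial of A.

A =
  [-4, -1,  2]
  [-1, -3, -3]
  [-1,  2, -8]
x^3 + 15*x^2 + 75*x + 125

Expanding det(x·I − A) (e.g. by cofactor expansion or by noting that A is similar to its Jordan form J, which has the same characteristic polynomial as A) gives
  χ_A(x) = x^3 + 15*x^2 + 75*x + 125
which factors as (x + 5)^3. The eigenvalues (with algebraic multiplicities) are λ = -5 with multiplicity 3.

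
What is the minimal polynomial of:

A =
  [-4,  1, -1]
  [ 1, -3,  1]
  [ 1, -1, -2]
x^3 + 9*x^2 + 27*x + 27

The characteristic polynomial is χ_A(x) = (x + 3)^3, so the eigenvalues are known. The minimal polynomial is
  m_A(x) = Π_λ (x − λ)^{k_λ}
where k_λ is the size of the *largest* Jordan block for λ (equivalently, the smallest k with (A − λI)^k v = 0 for every generalised eigenvector v of λ).

  λ = -3: largest Jordan block has size 3, contributing (x + 3)^3

So m_A(x) = (x + 3)^3 = x^3 + 9*x^2 + 27*x + 27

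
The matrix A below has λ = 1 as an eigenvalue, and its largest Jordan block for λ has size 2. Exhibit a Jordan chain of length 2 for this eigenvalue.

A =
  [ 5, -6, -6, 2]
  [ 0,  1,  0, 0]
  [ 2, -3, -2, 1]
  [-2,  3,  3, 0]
A Jordan chain for λ = 1 of length 2:
v_1 = (4, 0, 2, -2)ᵀ
v_2 = (1, 0, 0, 0)ᵀ

Let N = A − (1)·I. We want v_2 with N^2 v_2 = 0 but N^1 v_2 ≠ 0; then v_{j-1} := N · v_j for j = 2, …, 2.

Pick v_2 = (1, 0, 0, 0)ᵀ.
Then v_1 = N · v_2 = (4, 0, 2, -2)ᵀ.

Sanity check: (A − (1)·I) v_1 = (0, 0, 0, 0)ᵀ = 0. ✓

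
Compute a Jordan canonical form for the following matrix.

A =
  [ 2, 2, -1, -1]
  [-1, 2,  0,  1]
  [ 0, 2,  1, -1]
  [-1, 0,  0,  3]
J_3(2) ⊕ J_1(2)

The characteristic polynomial is
  det(x·I − A) = x^4 - 8*x^3 + 24*x^2 - 32*x + 16 = (x - 2)^4

Eigenvalues and multiplicities (the geometric multiplicity of λ is n − rank(A − λI), which equals the number of Jordan blocks for λ):
  λ = 2: algebraic multiplicity = 4, geometric multiplicity = 2

Determining the block sizes for each eigenvalue:
  λ = 2: with am = 4 and gm = 2, the partition is not yet determined (e.g. several partitions of 4 into 2 parts exist). Let N = A − (2)·I. Computing rank(N^1) = 2, rank(N^2) = 1, rank(N^3) = 0; the number of blocks of size ≥ j is rank(N^{j−1}) − rank(N^j), giving [2, 1, 1]. So we have 1 block(s) of size 3, 1 block(s) of size 1 → block sizes [3, 1]

Assembling the blocks gives a Jordan form
J =
  [2, 1, 0, 0]
  [0, 2, 1, 0]
  [0, 0, 2, 0]
  [0, 0, 0, 2]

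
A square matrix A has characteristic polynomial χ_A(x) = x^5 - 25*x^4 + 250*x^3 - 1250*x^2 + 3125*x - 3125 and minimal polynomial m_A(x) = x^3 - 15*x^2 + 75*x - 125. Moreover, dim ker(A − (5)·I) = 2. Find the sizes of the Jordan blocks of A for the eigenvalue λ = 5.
Block sizes for λ = 5: [3, 2]

Step 1 — from the characteristic polynomial, algebraic multiplicity of λ = 5 is 5. From dim ker(A − (5)·I) = 2, there are exactly 2 Jordan blocks for λ = 5.
Step 2 — from the minimal polynomial, the factor (x − 5)^3 tells us the largest block for λ = 5 has size 3.
Step 3 — with total size 5, 2 blocks, and largest block 3, the block sizes (in nonincreasing order) are [3, 2].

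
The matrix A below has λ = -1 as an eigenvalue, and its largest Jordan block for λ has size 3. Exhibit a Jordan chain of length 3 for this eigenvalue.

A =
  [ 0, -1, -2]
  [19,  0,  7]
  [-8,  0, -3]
A Jordan chain for λ = -1 of length 3:
v_1 = (-2, -18, 8)ᵀ
v_2 = (1, 19, -8)ᵀ
v_3 = (1, 0, 0)ᵀ

Let N = A − (-1)·I. We want v_3 with N^3 v_3 = 0 but N^2 v_3 ≠ 0; then v_{j-1} := N · v_j for j = 3, …, 2.

Pick v_3 = (1, 0, 0)ᵀ.
Then v_2 = N · v_3 = (1, 19, -8)ᵀ.
Then v_1 = N · v_2 = (-2, -18, 8)ᵀ.

Sanity check: (A − (-1)·I) v_1 = (0, 0, 0)ᵀ = 0. ✓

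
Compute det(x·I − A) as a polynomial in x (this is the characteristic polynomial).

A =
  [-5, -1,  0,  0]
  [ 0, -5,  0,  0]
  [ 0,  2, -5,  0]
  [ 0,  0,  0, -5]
x^4 + 20*x^3 + 150*x^2 + 500*x + 625

Expanding det(x·I − A) (e.g. by cofactor expansion or by noting that A is similar to its Jordan form J, which has the same characteristic polynomial as A) gives
  χ_A(x) = x^4 + 20*x^3 + 150*x^2 + 500*x + 625
which factors as (x + 5)^4. The eigenvalues (with algebraic multiplicities) are λ = -5 with multiplicity 4.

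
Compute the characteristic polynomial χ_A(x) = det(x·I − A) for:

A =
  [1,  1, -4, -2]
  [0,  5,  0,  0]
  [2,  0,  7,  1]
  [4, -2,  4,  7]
x^4 - 20*x^3 + 150*x^2 - 500*x + 625

Expanding det(x·I − A) (e.g. by cofactor expansion or by noting that A is similar to its Jordan form J, which has the same characteristic polynomial as A) gives
  χ_A(x) = x^4 - 20*x^3 + 150*x^2 - 500*x + 625
which factors as (x - 5)^4. The eigenvalues (with algebraic multiplicities) are λ = 5 with multiplicity 4.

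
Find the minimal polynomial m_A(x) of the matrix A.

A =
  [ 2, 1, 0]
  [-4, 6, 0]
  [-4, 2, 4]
x^2 - 8*x + 16

The characteristic polynomial is χ_A(x) = (x - 4)^3, so the eigenvalues are known. The minimal polynomial is
  m_A(x) = Π_λ (x − λ)^{k_λ}
where k_λ is the size of the *largest* Jordan block for λ (equivalently, the smallest k with (A − λI)^k v = 0 for every generalised eigenvector v of λ).

  λ = 4: largest Jordan block has size 2, contributing (x − 4)^2

So m_A(x) = (x - 4)^2 = x^2 - 8*x + 16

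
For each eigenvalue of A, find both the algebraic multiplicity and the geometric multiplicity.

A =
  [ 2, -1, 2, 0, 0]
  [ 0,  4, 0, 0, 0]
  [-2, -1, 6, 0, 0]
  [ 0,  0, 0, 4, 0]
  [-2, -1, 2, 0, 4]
λ = 4: alg = 5, geom = 4

Step 1 — factor the characteristic polynomial to read off the algebraic multiplicities:
  χ_A(x) = (x - 4)^5

Step 2 — compute geometric multiplicities via the rank-nullity identity g(λ) = n − rank(A − λI):
  rank(A − (4)·I) = 1, so dim ker(A − (4)·I) = n − 1 = 4

Summary:
  λ = 4: algebraic multiplicity = 5, geometric multiplicity = 4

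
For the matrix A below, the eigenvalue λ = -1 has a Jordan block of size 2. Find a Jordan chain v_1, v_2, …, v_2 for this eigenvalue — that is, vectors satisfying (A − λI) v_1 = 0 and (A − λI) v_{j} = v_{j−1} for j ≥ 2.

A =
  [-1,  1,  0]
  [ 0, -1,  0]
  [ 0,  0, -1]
A Jordan chain for λ = -1 of length 2:
v_1 = (1, 0, 0)ᵀ
v_2 = (0, 1, 0)ᵀ

Let N = A − (-1)·I. We want v_2 with N^2 v_2 = 0 but N^1 v_2 ≠ 0; then v_{j-1} := N · v_j for j = 2, …, 2.

Pick v_2 = (0, 1, 0)ᵀ.
Then v_1 = N · v_2 = (1, 0, 0)ᵀ.

Sanity check: (A − (-1)·I) v_1 = (0, 0, 0)ᵀ = 0. ✓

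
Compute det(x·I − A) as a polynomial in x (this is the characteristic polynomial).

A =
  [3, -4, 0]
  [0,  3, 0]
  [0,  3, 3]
x^3 - 9*x^2 + 27*x - 27

Expanding det(x·I − A) (e.g. by cofactor expansion or by noting that A is similar to its Jordan form J, which has the same characteristic polynomial as A) gives
  χ_A(x) = x^3 - 9*x^2 + 27*x - 27
which factors as (x - 3)^3. The eigenvalues (with algebraic multiplicities) are λ = 3 with multiplicity 3.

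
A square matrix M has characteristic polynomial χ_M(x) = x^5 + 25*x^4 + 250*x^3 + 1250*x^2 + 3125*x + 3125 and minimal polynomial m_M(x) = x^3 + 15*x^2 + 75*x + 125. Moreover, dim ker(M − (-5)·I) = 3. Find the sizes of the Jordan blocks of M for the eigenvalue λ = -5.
Block sizes for λ = -5: [3, 1, 1]

Step 1 — from the characteristic polynomial, algebraic multiplicity of λ = -5 is 5. From dim ker(M − (-5)·I) = 3, there are exactly 3 Jordan blocks for λ = -5.
Step 2 — from the minimal polynomial, the factor (x + 5)^3 tells us the largest block for λ = -5 has size 3.
Step 3 — with total size 5, 3 blocks, and largest block 3, the block sizes (in nonincreasing order) are [3, 1, 1].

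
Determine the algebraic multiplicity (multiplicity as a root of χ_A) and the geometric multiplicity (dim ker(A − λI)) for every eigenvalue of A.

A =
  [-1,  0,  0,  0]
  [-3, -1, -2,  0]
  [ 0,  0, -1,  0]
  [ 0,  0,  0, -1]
λ = -1: alg = 4, geom = 3

Step 1 — factor the characteristic polynomial to read off the algebraic multiplicities:
  χ_A(x) = (x + 1)^4

Step 2 — compute geometric multiplicities via the rank-nullity identity g(λ) = n − rank(A − λI):
  rank(A − (-1)·I) = 1, so dim ker(A − (-1)·I) = n − 1 = 3

Summary:
  λ = -1: algebraic multiplicity = 4, geometric multiplicity = 3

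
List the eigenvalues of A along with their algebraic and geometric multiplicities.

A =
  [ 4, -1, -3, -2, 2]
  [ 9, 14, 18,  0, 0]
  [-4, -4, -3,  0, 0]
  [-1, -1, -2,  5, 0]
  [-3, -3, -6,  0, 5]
λ = 5: alg = 5, geom = 3

Step 1 — factor the characteristic polynomial to read off the algebraic multiplicities:
  χ_A(x) = (x - 5)^5

Step 2 — compute geometric multiplicities via the rank-nullity identity g(λ) = n − rank(A − λI):
  rank(A − (5)·I) = 2, so dim ker(A − (5)·I) = n − 2 = 3

Summary:
  λ = 5: algebraic multiplicity = 5, geometric multiplicity = 3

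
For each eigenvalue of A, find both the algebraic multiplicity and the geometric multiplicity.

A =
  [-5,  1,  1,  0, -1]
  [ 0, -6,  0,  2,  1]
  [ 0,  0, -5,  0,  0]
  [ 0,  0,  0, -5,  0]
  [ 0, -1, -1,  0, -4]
λ = -5: alg = 5, geom = 3

Step 1 — factor the characteristic polynomial to read off the algebraic multiplicities:
  χ_A(x) = (x + 5)^5

Step 2 — compute geometric multiplicities via the rank-nullity identity g(λ) = n − rank(A − λI):
  rank(A − (-5)·I) = 2, so dim ker(A − (-5)·I) = n − 2 = 3

Summary:
  λ = -5: algebraic multiplicity = 5, geometric multiplicity = 3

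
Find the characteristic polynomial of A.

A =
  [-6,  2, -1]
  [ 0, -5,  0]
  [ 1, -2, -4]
x^3 + 15*x^2 + 75*x + 125

Expanding det(x·I − A) (e.g. by cofactor expansion or by noting that A is similar to its Jordan form J, which has the same characteristic polynomial as A) gives
  χ_A(x) = x^3 + 15*x^2 + 75*x + 125
which factors as (x + 5)^3. The eigenvalues (with algebraic multiplicities) are λ = -5 with multiplicity 3.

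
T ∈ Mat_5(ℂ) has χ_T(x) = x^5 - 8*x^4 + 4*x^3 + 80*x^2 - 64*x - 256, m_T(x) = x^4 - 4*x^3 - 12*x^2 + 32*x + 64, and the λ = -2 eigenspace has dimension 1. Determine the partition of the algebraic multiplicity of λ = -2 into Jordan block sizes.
Block sizes for λ = -2: [2]

Step 1 — from the characteristic polynomial, algebraic multiplicity of λ = -2 is 2. From dim ker(T − (-2)·I) = 1, there are exactly 1 Jordan blocks for λ = -2.
Step 2 — from the minimal polynomial, the factor (x + 2)^2 tells us the largest block for λ = -2 has size 2.
Step 3 — with total size 2, 1 blocks, and largest block 2, the block sizes (in nonincreasing order) are [2].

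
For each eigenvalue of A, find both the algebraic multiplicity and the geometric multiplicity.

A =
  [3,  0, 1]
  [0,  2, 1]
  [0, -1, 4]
λ = 3: alg = 3, geom = 1

Step 1 — factor the characteristic polynomial to read off the algebraic multiplicities:
  χ_A(x) = (x - 3)^3

Step 2 — compute geometric multiplicities via the rank-nullity identity g(λ) = n − rank(A − λI):
  rank(A − (3)·I) = 2, so dim ker(A − (3)·I) = n − 2 = 1

Summary:
  λ = 3: algebraic multiplicity = 3, geometric multiplicity = 1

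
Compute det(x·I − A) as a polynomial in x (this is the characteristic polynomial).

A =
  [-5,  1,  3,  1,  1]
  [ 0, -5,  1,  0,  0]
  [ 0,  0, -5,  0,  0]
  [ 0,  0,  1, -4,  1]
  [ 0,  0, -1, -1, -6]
x^5 + 25*x^4 + 250*x^3 + 1250*x^2 + 3125*x + 3125

Expanding det(x·I − A) (e.g. by cofactor expansion or by noting that A is similar to its Jordan form J, which has the same characteristic polynomial as A) gives
  χ_A(x) = x^5 + 25*x^4 + 250*x^3 + 1250*x^2 + 3125*x + 3125
which factors as (x + 5)^5. The eigenvalues (with algebraic multiplicities) are λ = -5 with multiplicity 5.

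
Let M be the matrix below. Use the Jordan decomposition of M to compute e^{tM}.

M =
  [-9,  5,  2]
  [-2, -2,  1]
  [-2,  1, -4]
e^{tM} =
  [t^2*exp(-5*t) - 4*t*exp(-5*t) + exp(-5*t), -3*t^2*exp(-5*t)/2 + 5*t*exp(-5*t), -t^2*exp(-5*t)/2 + 2*t*exp(-5*t)]
  [-2*t*exp(-5*t), 3*t*exp(-5*t) + exp(-5*t), t*exp(-5*t)]
  [2*t^2*exp(-5*t) - 2*t*exp(-5*t), -3*t^2*exp(-5*t) + t*exp(-5*t), -t^2*exp(-5*t) + t*exp(-5*t) + exp(-5*t)]

Strategy: write M = P · J · P⁻¹ where J is a Jordan canonical form, so e^{tM} = P · e^{tJ} · P⁻¹, and e^{tJ} can be computed block-by-block.

M has Jordan form
J =
  [-5,  1,  0]
  [ 0, -5,  1]
  [ 0,  0, -5]
(up to reordering of blocks).

Per-block formulas:
  For a 3×3 Jordan block J_3(-5): exp(t · J_3(-5)) = e^(-5t)·(I + t·N + (t^2/2)·N^2), where N is the 3×3 nilpotent shift.

After assembling e^{tJ} and conjugating by P, we get:

e^{tM} =
  [t^2*exp(-5*t) - 4*t*exp(-5*t) + exp(-5*t), -3*t^2*exp(-5*t)/2 + 5*t*exp(-5*t), -t^2*exp(-5*t)/2 + 2*t*exp(-5*t)]
  [-2*t*exp(-5*t), 3*t*exp(-5*t) + exp(-5*t), t*exp(-5*t)]
  [2*t^2*exp(-5*t) - 2*t*exp(-5*t), -3*t^2*exp(-5*t) + t*exp(-5*t), -t^2*exp(-5*t) + t*exp(-5*t) + exp(-5*t)]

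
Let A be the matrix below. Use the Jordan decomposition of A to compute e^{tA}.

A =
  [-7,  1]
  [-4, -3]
e^{tA} =
  [-2*t*exp(-5*t) + exp(-5*t), t*exp(-5*t)]
  [-4*t*exp(-5*t), 2*t*exp(-5*t) + exp(-5*t)]

Strategy: write A = P · J · P⁻¹ where J is a Jordan canonical form, so e^{tA} = P · e^{tJ} · P⁻¹, and e^{tJ} can be computed block-by-block.

A has Jordan form
J =
  [-5,  1]
  [ 0, -5]
(up to reordering of blocks).

Per-block formulas:
  For a 2×2 Jordan block J_2(-5): exp(t · J_2(-5)) = e^(-5t)·(I + t·N), where N is the 2×2 nilpotent shift.

After assembling e^{tJ} and conjugating by P, we get:

e^{tA} =
  [-2*t*exp(-5*t) + exp(-5*t), t*exp(-5*t)]
  [-4*t*exp(-5*t), 2*t*exp(-5*t) + exp(-5*t)]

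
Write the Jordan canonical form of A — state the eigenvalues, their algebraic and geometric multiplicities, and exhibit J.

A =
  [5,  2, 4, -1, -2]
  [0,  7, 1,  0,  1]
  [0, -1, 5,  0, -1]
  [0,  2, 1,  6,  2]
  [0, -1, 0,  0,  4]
J_3(5) ⊕ J_2(6)

The characteristic polynomial is
  det(x·I − A) = x^5 - 27*x^4 + 291*x^3 - 1565*x^2 + 4200*x - 4500 = (x - 6)^2*(x - 5)^3

Eigenvalues and multiplicities (the geometric multiplicity of λ is n − rank(A − λI), which equals the number of Jordan blocks for λ):
  λ = 5: algebraic multiplicity = 3, geometric multiplicity = 1
  λ = 6: algebraic multiplicity = 2, geometric multiplicity = 1

Determining the block sizes for each eigenvalue:
  λ = 5: one block (gm = 1), so the single block has size am = 3 → block sizes [3]
  λ = 6: one block (gm = 1), so the single block has size am = 2 → block sizes [2]

Assembling the blocks gives a Jordan form
J =
  [5, 1, 0, 0, 0]
  [0, 5, 1, 0, 0]
  [0, 0, 5, 0, 0]
  [0, 0, 0, 6, 1]
  [0, 0, 0, 0, 6]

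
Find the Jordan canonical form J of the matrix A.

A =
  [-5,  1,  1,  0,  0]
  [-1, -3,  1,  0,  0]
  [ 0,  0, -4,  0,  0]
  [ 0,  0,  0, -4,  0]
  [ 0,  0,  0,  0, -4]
J_2(-4) ⊕ J_1(-4) ⊕ J_1(-4) ⊕ J_1(-4)

The characteristic polynomial is
  det(x·I − A) = x^5 + 20*x^4 + 160*x^3 + 640*x^2 + 1280*x + 1024 = (x + 4)^5

Eigenvalues and multiplicities (the geometric multiplicity of λ is n − rank(A − λI), which equals the number of Jordan blocks for λ):
  λ = -4: algebraic multiplicity = 5, geometric multiplicity = 4

Determining the block sizes for each eigenvalue:
  λ = -4: 4 blocks summing to 5 forces exactly one block of size 2 and the rest size 1 → block sizes [2, 1, 1, 1]

Assembling the blocks gives a Jordan form
J =
  [-4,  1,  0,  0,  0]
  [ 0, -4,  0,  0,  0]
  [ 0,  0, -4,  0,  0]
  [ 0,  0,  0, -4,  0]
  [ 0,  0,  0,  0, -4]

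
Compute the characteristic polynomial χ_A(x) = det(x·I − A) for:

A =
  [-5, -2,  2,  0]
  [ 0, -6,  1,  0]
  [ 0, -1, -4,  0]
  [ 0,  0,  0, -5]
x^4 + 20*x^3 + 150*x^2 + 500*x + 625

Expanding det(x·I − A) (e.g. by cofactor expansion or by noting that A is similar to its Jordan form J, which has the same characteristic polynomial as A) gives
  χ_A(x) = x^4 + 20*x^3 + 150*x^2 + 500*x + 625
which factors as (x + 5)^4. The eigenvalues (with algebraic multiplicities) are λ = -5 with multiplicity 4.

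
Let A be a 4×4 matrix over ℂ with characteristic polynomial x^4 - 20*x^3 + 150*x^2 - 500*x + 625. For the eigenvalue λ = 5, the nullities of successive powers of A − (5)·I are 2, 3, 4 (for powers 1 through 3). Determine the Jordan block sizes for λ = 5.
Block sizes for λ = 5: [3, 1]

From the dimensions of kernels of powers, the number of Jordan blocks of size at least j is d_j − d_{j−1} where d_j = dim ker(N^j) (with d_0 = 0). Computing the differences gives [2, 1, 1].
The number of blocks of size exactly k is (#blocks of size ≥ k) − (#blocks of size ≥ k + 1), so the partition is: 1 block(s) of size 1, 1 block(s) of size 3.
In nonincreasing order the block sizes are [3, 1].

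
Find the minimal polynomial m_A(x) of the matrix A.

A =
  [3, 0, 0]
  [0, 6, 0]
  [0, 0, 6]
x^2 - 9*x + 18

The characteristic polynomial is χ_A(x) = (x - 6)^2*(x - 3), so the eigenvalues are known. The minimal polynomial is
  m_A(x) = Π_λ (x − λ)^{k_λ}
where k_λ is the size of the *largest* Jordan block for λ (equivalently, the smallest k with (A − λI)^k v = 0 for every generalised eigenvector v of λ).

  λ = 3: largest Jordan block has size 1, contributing (x − 3)
  λ = 6: largest Jordan block has size 1, contributing (x − 6)

So m_A(x) = (x - 6)*(x - 3) = x^2 - 9*x + 18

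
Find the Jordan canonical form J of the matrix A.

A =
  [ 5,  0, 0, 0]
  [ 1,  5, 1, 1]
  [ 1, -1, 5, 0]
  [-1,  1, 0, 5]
J_3(5) ⊕ J_1(5)

The characteristic polynomial is
  det(x·I − A) = x^4 - 20*x^3 + 150*x^2 - 500*x + 625 = (x - 5)^4

Eigenvalues and multiplicities (the geometric multiplicity of λ is n − rank(A − λI), which equals the number of Jordan blocks for λ):
  λ = 5: algebraic multiplicity = 4, geometric multiplicity = 2

Determining the block sizes for each eigenvalue:
  λ = 5: with am = 4 and gm = 2, the partition is not yet determined (e.g. several partitions of 4 into 2 parts exist). Let N = A − (5)·I. Computing rank(N^1) = 2, rank(N^2) = 1, rank(N^3) = 0; the number of blocks of size ≥ j is rank(N^{j−1}) − rank(N^j), giving [2, 1, 1]. So we have 1 block(s) of size 3, 1 block(s) of size 1 → block sizes [3, 1]

Assembling the blocks gives a Jordan form
J =
  [5, 1, 0, 0]
  [0, 5, 1, 0]
  [0, 0, 5, 0]
  [0, 0, 0, 5]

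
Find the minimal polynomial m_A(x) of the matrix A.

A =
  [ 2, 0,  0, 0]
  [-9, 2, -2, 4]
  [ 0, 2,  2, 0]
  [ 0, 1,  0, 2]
x^3 - 6*x^2 + 12*x - 8

The characteristic polynomial is χ_A(x) = (x - 2)^4, so the eigenvalues are known. The minimal polynomial is
  m_A(x) = Π_λ (x − λ)^{k_λ}
where k_λ is the size of the *largest* Jordan block for λ (equivalently, the smallest k with (A − λI)^k v = 0 for every generalised eigenvector v of λ).

  λ = 2: largest Jordan block has size 3, contributing (x − 2)^3

So m_A(x) = (x - 2)^3 = x^3 - 6*x^2 + 12*x - 8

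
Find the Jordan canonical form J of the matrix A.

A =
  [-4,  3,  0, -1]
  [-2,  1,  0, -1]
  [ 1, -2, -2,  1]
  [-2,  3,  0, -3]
J_2(-2) ⊕ J_2(-2)

The characteristic polynomial is
  det(x·I − A) = x^4 + 8*x^3 + 24*x^2 + 32*x + 16 = (x + 2)^4

Eigenvalues and multiplicities (the geometric multiplicity of λ is n − rank(A − λI), which equals the number of Jordan blocks for λ):
  λ = -2: algebraic multiplicity = 4, geometric multiplicity = 2

Determining the block sizes for each eigenvalue:
  λ = -2: with am = 4 and gm = 2, the partition is not yet determined (e.g. several partitions of 4 into 2 parts exist). Let N = A − (-2)·I. Computing rank(N^1) = 2, rank(N^2) = 0; the number of blocks of size ≥ j is rank(N^{j−1}) − rank(N^j), giving [2, 2]. So we have 2 block(s) of size 2 → block sizes [2, 2]

Assembling the blocks gives a Jordan form
J =
  [-2,  1,  0,  0]
  [ 0, -2,  0,  0]
  [ 0,  0, -2,  1]
  [ 0,  0,  0, -2]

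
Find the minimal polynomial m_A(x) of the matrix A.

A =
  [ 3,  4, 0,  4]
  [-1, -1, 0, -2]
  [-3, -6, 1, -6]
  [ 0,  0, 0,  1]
x^2 - 2*x + 1

The characteristic polynomial is χ_A(x) = (x - 1)^4, so the eigenvalues are known. The minimal polynomial is
  m_A(x) = Π_λ (x − λ)^{k_λ}
where k_λ is the size of the *largest* Jordan block for λ (equivalently, the smallest k with (A − λI)^k v = 0 for every generalised eigenvector v of λ).

  λ = 1: largest Jordan block has size 2, contributing (x − 1)^2

So m_A(x) = (x - 1)^2 = x^2 - 2*x + 1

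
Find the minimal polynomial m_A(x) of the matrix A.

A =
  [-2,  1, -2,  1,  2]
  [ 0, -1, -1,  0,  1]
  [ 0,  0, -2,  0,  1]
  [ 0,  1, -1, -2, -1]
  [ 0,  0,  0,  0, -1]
x^3 + 5*x^2 + 8*x + 4

The characteristic polynomial is χ_A(x) = (x + 1)^2*(x + 2)^3, so the eigenvalues are known. The minimal polynomial is
  m_A(x) = Π_λ (x − λ)^{k_λ}
where k_λ is the size of the *largest* Jordan block for λ (equivalently, the smallest k with (A − λI)^k v = 0 for every generalised eigenvector v of λ).

  λ = -2: largest Jordan block has size 2, contributing (x + 2)^2
  λ = -1: largest Jordan block has size 1, contributing (x + 1)

So m_A(x) = (x + 1)*(x + 2)^2 = x^3 + 5*x^2 + 8*x + 4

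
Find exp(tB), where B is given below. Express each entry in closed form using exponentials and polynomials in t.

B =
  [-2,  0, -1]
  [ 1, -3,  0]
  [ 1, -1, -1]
e^{tB} =
  [-t^2*exp(-2*t)/2 + exp(-2*t), t^2*exp(-2*t)/2, -t^2*exp(-2*t)/2 - t*exp(-2*t)]
  [-t^2*exp(-2*t)/2 + t*exp(-2*t), t^2*exp(-2*t)/2 - t*exp(-2*t) + exp(-2*t), -t^2*exp(-2*t)/2]
  [t*exp(-2*t), -t*exp(-2*t), t*exp(-2*t) + exp(-2*t)]

Strategy: write B = P · J · P⁻¹ where J is a Jordan canonical form, so e^{tB} = P · e^{tJ} · P⁻¹, and e^{tJ} can be computed block-by-block.

B has Jordan form
J =
  [-2,  1,  0]
  [ 0, -2,  1]
  [ 0,  0, -2]
(up to reordering of blocks).

Per-block formulas:
  For a 3×3 Jordan block J_3(-2): exp(t · J_3(-2)) = e^(-2t)·(I + t·N + (t^2/2)·N^2), where N is the 3×3 nilpotent shift.

After assembling e^{tJ} and conjugating by P, we get:

e^{tB} =
  [-t^2*exp(-2*t)/2 + exp(-2*t), t^2*exp(-2*t)/2, -t^2*exp(-2*t)/2 - t*exp(-2*t)]
  [-t^2*exp(-2*t)/2 + t*exp(-2*t), t^2*exp(-2*t)/2 - t*exp(-2*t) + exp(-2*t), -t^2*exp(-2*t)/2]
  [t*exp(-2*t), -t*exp(-2*t), t*exp(-2*t) + exp(-2*t)]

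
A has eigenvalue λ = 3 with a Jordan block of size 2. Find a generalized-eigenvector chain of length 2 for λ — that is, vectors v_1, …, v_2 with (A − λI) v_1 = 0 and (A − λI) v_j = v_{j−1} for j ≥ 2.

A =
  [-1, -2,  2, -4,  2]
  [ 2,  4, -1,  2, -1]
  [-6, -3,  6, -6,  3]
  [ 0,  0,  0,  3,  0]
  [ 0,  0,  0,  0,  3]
A Jordan chain for λ = 3 of length 2:
v_1 = (-4, 2, -6, 0, 0)ᵀ
v_2 = (1, 0, 0, 0, 0)ᵀ

Let N = A − (3)·I. We want v_2 with N^2 v_2 = 0 but N^1 v_2 ≠ 0; then v_{j-1} := N · v_j for j = 2, …, 2.

Pick v_2 = (1, 0, 0, 0, 0)ᵀ.
Then v_1 = N · v_2 = (-4, 2, -6, 0, 0)ᵀ.

Sanity check: (A − (3)·I) v_1 = (0, 0, 0, 0, 0)ᵀ = 0. ✓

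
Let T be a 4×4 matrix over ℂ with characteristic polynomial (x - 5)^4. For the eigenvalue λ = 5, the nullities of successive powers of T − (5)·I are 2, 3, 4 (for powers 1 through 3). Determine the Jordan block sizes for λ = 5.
Block sizes for λ = 5: [3, 1]

From the dimensions of kernels of powers, the number of Jordan blocks of size at least j is d_j − d_{j−1} where d_j = dim ker(N^j) (with d_0 = 0). Computing the differences gives [2, 1, 1].
The number of blocks of size exactly k is (#blocks of size ≥ k) − (#blocks of size ≥ k + 1), so the partition is: 1 block(s) of size 1, 1 block(s) of size 3.
In nonincreasing order the block sizes are [3, 1].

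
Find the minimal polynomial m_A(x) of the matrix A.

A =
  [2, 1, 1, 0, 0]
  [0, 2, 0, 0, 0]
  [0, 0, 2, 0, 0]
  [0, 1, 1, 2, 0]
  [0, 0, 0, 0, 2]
x^2 - 4*x + 4

The characteristic polynomial is χ_A(x) = (x - 2)^5, so the eigenvalues are known. The minimal polynomial is
  m_A(x) = Π_λ (x − λ)^{k_λ}
where k_λ is the size of the *largest* Jordan block for λ (equivalently, the smallest k with (A − λI)^k v = 0 for every generalised eigenvector v of λ).

  λ = 2: largest Jordan block has size 2, contributing (x − 2)^2

So m_A(x) = (x - 2)^2 = x^2 - 4*x + 4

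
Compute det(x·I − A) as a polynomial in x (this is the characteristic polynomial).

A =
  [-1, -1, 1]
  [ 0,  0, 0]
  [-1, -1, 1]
x^3

Expanding det(x·I − A) (e.g. by cofactor expansion or by noting that A is similar to its Jordan form J, which has the same characteristic polynomial as A) gives
  χ_A(x) = x^3
which factors as x^3. The eigenvalues (with algebraic multiplicities) are λ = 0 with multiplicity 3.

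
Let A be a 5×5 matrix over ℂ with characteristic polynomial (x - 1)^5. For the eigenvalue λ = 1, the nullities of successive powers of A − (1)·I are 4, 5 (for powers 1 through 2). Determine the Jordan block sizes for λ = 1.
Block sizes for λ = 1: [2, 1, 1, 1]

From the dimensions of kernels of powers, the number of Jordan blocks of size at least j is d_j − d_{j−1} where d_j = dim ker(N^j) (with d_0 = 0). Computing the differences gives [4, 1].
The number of blocks of size exactly k is (#blocks of size ≥ k) − (#blocks of size ≥ k + 1), so the partition is: 3 block(s) of size 1, 1 block(s) of size 2.
In nonincreasing order the block sizes are [2, 1, 1, 1].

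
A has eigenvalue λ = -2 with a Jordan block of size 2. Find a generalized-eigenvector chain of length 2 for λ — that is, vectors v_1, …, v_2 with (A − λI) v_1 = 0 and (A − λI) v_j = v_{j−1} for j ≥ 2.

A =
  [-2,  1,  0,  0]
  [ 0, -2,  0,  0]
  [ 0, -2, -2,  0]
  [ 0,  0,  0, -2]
A Jordan chain for λ = -2 of length 2:
v_1 = (1, 0, -2, 0)ᵀ
v_2 = (0, 1, 0, 0)ᵀ

Let N = A − (-2)·I. We want v_2 with N^2 v_2 = 0 but N^1 v_2 ≠ 0; then v_{j-1} := N · v_j for j = 2, …, 2.

Pick v_2 = (0, 1, 0, 0)ᵀ.
Then v_1 = N · v_2 = (1, 0, -2, 0)ᵀ.

Sanity check: (A − (-2)·I) v_1 = (0, 0, 0, 0)ᵀ = 0. ✓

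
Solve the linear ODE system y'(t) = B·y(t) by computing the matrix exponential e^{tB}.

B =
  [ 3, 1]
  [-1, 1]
e^{tB} =
  [t*exp(2*t) + exp(2*t), t*exp(2*t)]
  [-t*exp(2*t), -t*exp(2*t) + exp(2*t)]

Strategy: write B = P · J · P⁻¹ where J is a Jordan canonical form, so e^{tB} = P · e^{tJ} · P⁻¹, and e^{tJ} can be computed block-by-block.

B has Jordan form
J =
  [2, 1]
  [0, 2]
(up to reordering of blocks).

Per-block formulas:
  For a 2×2 Jordan block J_2(2): exp(t · J_2(2)) = e^(2t)·(I + t·N), where N is the 2×2 nilpotent shift.

After assembling e^{tJ} and conjugating by P, we get:

e^{tB} =
  [t*exp(2*t) + exp(2*t), t*exp(2*t)]
  [-t*exp(2*t), -t*exp(2*t) + exp(2*t)]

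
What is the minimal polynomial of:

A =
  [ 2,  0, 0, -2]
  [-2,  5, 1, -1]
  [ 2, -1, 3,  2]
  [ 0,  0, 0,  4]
x^4 - 14*x^3 + 72*x^2 - 160*x + 128

The characteristic polynomial is χ_A(x) = (x - 4)^3*(x - 2), so the eigenvalues are known. The minimal polynomial is
  m_A(x) = Π_λ (x − λ)^{k_λ}
where k_λ is the size of the *largest* Jordan block for λ (equivalently, the smallest k with (A − λI)^k v = 0 for every generalised eigenvector v of λ).

  λ = 2: largest Jordan block has size 1, contributing (x − 2)
  λ = 4: largest Jordan block has size 3, contributing (x − 4)^3

So m_A(x) = (x - 4)^3*(x - 2) = x^4 - 14*x^3 + 72*x^2 - 160*x + 128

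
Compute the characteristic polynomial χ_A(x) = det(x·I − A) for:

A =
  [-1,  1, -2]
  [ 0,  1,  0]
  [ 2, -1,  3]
x^3 - 3*x^2 + 3*x - 1

Expanding det(x·I − A) (e.g. by cofactor expansion or by noting that A is similar to its Jordan form J, which has the same characteristic polynomial as A) gives
  χ_A(x) = x^3 - 3*x^2 + 3*x - 1
which factors as (x - 1)^3. The eigenvalues (with algebraic multiplicities) are λ = 1 with multiplicity 3.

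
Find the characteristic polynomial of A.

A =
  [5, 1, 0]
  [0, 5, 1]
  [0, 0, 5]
x^3 - 15*x^2 + 75*x - 125

Expanding det(x·I − A) (e.g. by cofactor expansion or by noting that A is similar to its Jordan form J, which has the same characteristic polynomial as A) gives
  χ_A(x) = x^3 - 15*x^2 + 75*x - 125
which factors as (x - 5)^3. The eigenvalues (with algebraic multiplicities) are λ = 5 with multiplicity 3.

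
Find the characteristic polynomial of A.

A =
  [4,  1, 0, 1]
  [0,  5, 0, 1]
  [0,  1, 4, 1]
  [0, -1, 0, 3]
x^4 - 16*x^3 + 96*x^2 - 256*x + 256

Expanding det(x·I − A) (e.g. by cofactor expansion or by noting that A is similar to its Jordan form J, which has the same characteristic polynomial as A) gives
  χ_A(x) = x^4 - 16*x^3 + 96*x^2 - 256*x + 256
which factors as (x - 4)^4. The eigenvalues (with algebraic multiplicities) are λ = 4 with multiplicity 4.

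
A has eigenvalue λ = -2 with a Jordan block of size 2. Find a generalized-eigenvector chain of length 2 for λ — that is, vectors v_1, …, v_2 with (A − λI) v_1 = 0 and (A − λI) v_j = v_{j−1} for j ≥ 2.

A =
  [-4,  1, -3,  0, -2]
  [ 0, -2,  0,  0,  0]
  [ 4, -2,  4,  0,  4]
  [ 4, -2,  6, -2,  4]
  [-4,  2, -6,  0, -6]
A Jordan chain for λ = -2 of length 2:
v_1 = (-2, 0, 4, 4, -4)ᵀ
v_2 = (1, 0, 0, 0, 0)ᵀ

Let N = A − (-2)·I. We want v_2 with N^2 v_2 = 0 but N^1 v_2 ≠ 0; then v_{j-1} := N · v_j for j = 2, …, 2.

Pick v_2 = (1, 0, 0, 0, 0)ᵀ.
Then v_1 = N · v_2 = (-2, 0, 4, 4, -4)ᵀ.

Sanity check: (A − (-2)·I) v_1 = (0, 0, 0, 0, 0)ᵀ = 0. ✓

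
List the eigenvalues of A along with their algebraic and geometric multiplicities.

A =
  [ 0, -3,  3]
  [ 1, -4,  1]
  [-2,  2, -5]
λ = -3: alg = 3, geom = 2

Step 1 — factor the characteristic polynomial to read off the algebraic multiplicities:
  χ_A(x) = (x + 3)^3

Step 2 — compute geometric multiplicities via the rank-nullity identity g(λ) = n − rank(A − λI):
  rank(A − (-3)·I) = 1, so dim ker(A − (-3)·I) = n − 1 = 2

Summary:
  λ = -3: algebraic multiplicity = 3, geometric multiplicity = 2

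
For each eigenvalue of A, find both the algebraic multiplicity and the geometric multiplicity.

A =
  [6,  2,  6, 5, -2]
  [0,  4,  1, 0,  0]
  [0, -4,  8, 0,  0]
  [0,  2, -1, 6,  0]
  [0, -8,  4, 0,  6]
λ = 6: alg = 5, geom = 3

Step 1 — factor the characteristic polynomial to read off the algebraic multiplicities:
  χ_A(x) = (x - 6)^5

Step 2 — compute geometric multiplicities via the rank-nullity identity g(λ) = n − rank(A − λI):
  rank(A − (6)·I) = 2, so dim ker(A − (6)·I) = n − 2 = 3

Summary:
  λ = 6: algebraic multiplicity = 5, geometric multiplicity = 3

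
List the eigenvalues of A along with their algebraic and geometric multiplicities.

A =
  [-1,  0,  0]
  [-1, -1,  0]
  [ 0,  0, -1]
λ = -1: alg = 3, geom = 2

Step 1 — factor the characteristic polynomial to read off the algebraic multiplicities:
  χ_A(x) = (x + 1)^3

Step 2 — compute geometric multiplicities via the rank-nullity identity g(λ) = n − rank(A − λI):
  rank(A − (-1)·I) = 1, so dim ker(A − (-1)·I) = n − 1 = 2

Summary:
  λ = -1: algebraic multiplicity = 3, geometric multiplicity = 2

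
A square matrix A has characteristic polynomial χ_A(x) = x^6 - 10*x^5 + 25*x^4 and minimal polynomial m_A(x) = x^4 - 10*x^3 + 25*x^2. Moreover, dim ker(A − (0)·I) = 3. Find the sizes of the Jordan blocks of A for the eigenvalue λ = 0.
Block sizes for λ = 0: [2, 1, 1]

Step 1 — from the characteristic polynomial, algebraic multiplicity of λ = 0 is 4. From dim ker(A − (0)·I) = 3, there are exactly 3 Jordan blocks for λ = 0.
Step 2 — from the minimal polynomial, the factor (x − 0)^2 tells us the largest block for λ = 0 has size 2.
Step 3 — with total size 4, 3 blocks, and largest block 2, the block sizes (in nonincreasing order) are [2, 1, 1].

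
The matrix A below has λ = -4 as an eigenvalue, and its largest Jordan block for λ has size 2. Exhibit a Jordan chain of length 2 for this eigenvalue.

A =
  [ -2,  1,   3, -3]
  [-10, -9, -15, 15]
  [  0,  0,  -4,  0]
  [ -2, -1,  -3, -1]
A Jordan chain for λ = -4 of length 2:
v_1 = (2, -10, 0, -2)ᵀ
v_2 = (1, 0, 0, 0)ᵀ

Let N = A − (-4)·I. We want v_2 with N^2 v_2 = 0 but N^1 v_2 ≠ 0; then v_{j-1} := N · v_j for j = 2, …, 2.

Pick v_2 = (1, 0, 0, 0)ᵀ.
Then v_1 = N · v_2 = (2, -10, 0, -2)ᵀ.

Sanity check: (A − (-4)·I) v_1 = (0, 0, 0, 0)ᵀ = 0. ✓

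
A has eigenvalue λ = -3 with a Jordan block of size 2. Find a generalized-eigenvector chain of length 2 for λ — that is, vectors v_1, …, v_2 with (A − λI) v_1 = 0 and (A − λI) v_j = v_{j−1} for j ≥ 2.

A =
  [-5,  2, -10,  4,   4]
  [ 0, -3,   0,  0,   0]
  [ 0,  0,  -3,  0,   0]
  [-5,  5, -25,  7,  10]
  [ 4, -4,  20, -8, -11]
A Jordan chain for λ = -3 of length 2:
v_1 = (-2, 0, 0, -5, 4)ᵀ
v_2 = (1, 0, 0, 0, 0)ᵀ

Let N = A − (-3)·I. We want v_2 with N^2 v_2 = 0 but N^1 v_2 ≠ 0; then v_{j-1} := N · v_j for j = 2, …, 2.

Pick v_2 = (1, 0, 0, 0, 0)ᵀ.
Then v_1 = N · v_2 = (-2, 0, 0, -5, 4)ᵀ.

Sanity check: (A − (-3)·I) v_1 = (0, 0, 0, 0, 0)ᵀ = 0. ✓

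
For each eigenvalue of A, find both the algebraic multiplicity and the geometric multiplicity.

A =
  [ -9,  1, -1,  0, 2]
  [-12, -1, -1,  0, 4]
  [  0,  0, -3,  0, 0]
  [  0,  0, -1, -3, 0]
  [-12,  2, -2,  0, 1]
λ = -3: alg = 5, geom = 3

Step 1 — factor the characteristic polynomial to read off the algebraic multiplicities:
  χ_A(x) = (x + 3)^5

Step 2 — compute geometric multiplicities via the rank-nullity identity g(λ) = n − rank(A − λI):
  rank(A − (-3)·I) = 2, so dim ker(A − (-3)·I) = n − 2 = 3

Summary:
  λ = -3: algebraic multiplicity = 5, geometric multiplicity = 3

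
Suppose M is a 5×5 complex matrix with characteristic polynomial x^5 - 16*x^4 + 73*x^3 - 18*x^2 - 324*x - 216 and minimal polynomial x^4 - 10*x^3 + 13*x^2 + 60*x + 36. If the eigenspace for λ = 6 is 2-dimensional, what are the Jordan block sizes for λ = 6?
Block sizes for λ = 6: [2, 1]

Step 1 — from the characteristic polynomial, algebraic multiplicity of λ = 6 is 3. From dim ker(M − (6)·I) = 2, there are exactly 2 Jordan blocks for λ = 6.
Step 2 — from the minimal polynomial, the factor (x − 6)^2 tells us the largest block for λ = 6 has size 2.
Step 3 — with total size 3, 2 blocks, and largest block 2, the block sizes (in nonincreasing order) are [2, 1].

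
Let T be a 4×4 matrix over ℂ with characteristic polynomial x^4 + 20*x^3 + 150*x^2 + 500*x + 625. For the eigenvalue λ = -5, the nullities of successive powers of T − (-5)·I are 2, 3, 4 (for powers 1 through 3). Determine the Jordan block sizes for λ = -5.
Block sizes for λ = -5: [3, 1]

From the dimensions of kernels of powers, the number of Jordan blocks of size at least j is d_j − d_{j−1} where d_j = dim ker(N^j) (with d_0 = 0). Computing the differences gives [2, 1, 1].
The number of blocks of size exactly k is (#blocks of size ≥ k) − (#blocks of size ≥ k + 1), so the partition is: 1 block(s) of size 1, 1 block(s) of size 3.
In nonincreasing order the block sizes are [3, 1].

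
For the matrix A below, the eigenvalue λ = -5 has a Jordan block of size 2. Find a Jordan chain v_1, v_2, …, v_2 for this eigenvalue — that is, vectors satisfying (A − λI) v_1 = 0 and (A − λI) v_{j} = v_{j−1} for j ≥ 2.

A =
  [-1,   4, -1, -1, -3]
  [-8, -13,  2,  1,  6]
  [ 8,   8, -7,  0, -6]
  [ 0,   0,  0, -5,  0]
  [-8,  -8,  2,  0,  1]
A Jordan chain for λ = -5 of length 2:
v_1 = (4, -8, 8, 0, -8)ᵀ
v_2 = (1, 0, 0, 0, 0)ᵀ

Let N = A − (-5)·I. We want v_2 with N^2 v_2 = 0 but N^1 v_2 ≠ 0; then v_{j-1} := N · v_j for j = 2, …, 2.

Pick v_2 = (1, 0, 0, 0, 0)ᵀ.
Then v_1 = N · v_2 = (4, -8, 8, 0, -8)ᵀ.

Sanity check: (A − (-5)·I) v_1 = (0, 0, 0, 0, 0)ᵀ = 0. ✓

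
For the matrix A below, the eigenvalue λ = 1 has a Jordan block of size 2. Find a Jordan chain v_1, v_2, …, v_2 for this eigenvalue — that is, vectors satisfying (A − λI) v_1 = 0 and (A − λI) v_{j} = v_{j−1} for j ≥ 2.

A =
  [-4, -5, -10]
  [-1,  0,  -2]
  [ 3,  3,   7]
A Jordan chain for λ = 1 of length 2:
v_1 = (-5, -1, 3)ᵀ
v_2 = (1, 0, 0)ᵀ

Let N = A − (1)·I. We want v_2 with N^2 v_2 = 0 but N^1 v_2 ≠ 0; then v_{j-1} := N · v_j for j = 2, …, 2.

Pick v_2 = (1, 0, 0)ᵀ.
Then v_1 = N · v_2 = (-5, -1, 3)ᵀ.

Sanity check: (A − (1)·I) v_1 = (0, 0, 0)ᵀ = 0. ✓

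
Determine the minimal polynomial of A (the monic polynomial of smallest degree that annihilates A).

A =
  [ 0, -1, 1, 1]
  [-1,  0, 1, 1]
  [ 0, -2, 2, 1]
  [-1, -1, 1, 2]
x^3 - 3*x^2 + 3*x - 1

The characteristic polynomial is χ_A(x) = (x - 1)^4, so the eigenvalues are known. The minimal polynomial is
  m_A(x) = Π_λ (x − λ)^{k_λ}
where k_λ is the size of the *largest* Jordan block for λ (equivalently, the smallest k with (A − λI)^k v = 0 for every generalised eigenvector v of λ).

  λ = 1: largest Jordan block has size 3, contributing (x − 1)^3

So m_A(x) = (x - 1)^3 = x^3 - 3*x^2 + 3*x - 1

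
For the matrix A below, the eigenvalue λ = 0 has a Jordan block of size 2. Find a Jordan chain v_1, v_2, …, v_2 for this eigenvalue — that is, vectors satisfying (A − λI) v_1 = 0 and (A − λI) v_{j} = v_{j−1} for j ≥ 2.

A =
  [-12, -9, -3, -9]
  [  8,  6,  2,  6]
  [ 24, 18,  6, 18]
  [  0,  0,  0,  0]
A Jordan chain for λ = 0 of length 2:
v_1 = (-12, 8, 24, 0)ᵀ
v_2 = (1, 0, 0, 0)ᵀ

Let N = A − (0)·I. We want v_2 with N^2 v_2 = 0 but N^1 v_2 ≠ 0; then v_{j-1} := N · v_j for j = 2, …, 2.

Pick v_2 = (1, 0, 0, 0)ᵀ.
Then v_1 = N · v_2 = (-12, 8, 24, 0)ᵀ.

Sanity check: (A − (0)·I) v_1 = (0, 0, 0, 0)ᵀ = 0. ✓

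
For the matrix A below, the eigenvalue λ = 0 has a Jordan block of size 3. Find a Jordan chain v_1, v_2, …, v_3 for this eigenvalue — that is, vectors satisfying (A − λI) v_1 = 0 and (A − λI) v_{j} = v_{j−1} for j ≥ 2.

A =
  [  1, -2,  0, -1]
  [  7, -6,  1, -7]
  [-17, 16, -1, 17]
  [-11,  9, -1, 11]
A Jordan chain for λ = 0 of length 3:
v_1 = (-1, 0, 0, -1)ᵀ
v_2 = (-1, 1, -1, -2)ᵀ
v_3 = (1, 1, 0, 0)ᵀ

Let N = A − (0)·I. We want v_3 with N^3 v_3 = 0 but N^2 v_3 ≠ 0; then v_{j-1} := N · v_j for j = 3, …, 2.

Pick v_3 = (1, 1, 0, 0)ᵀ.
Then v_2 = N · v_3 = (-1, 1, -1, -2)ᵀ.
Then v_1 = N · v_2 = (-1, 0, 0, -1)ᵀ.

Sanity check: (A − (0)·I) v_1 = (0, 0, 0, 0)ᵀ = 0. ✓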